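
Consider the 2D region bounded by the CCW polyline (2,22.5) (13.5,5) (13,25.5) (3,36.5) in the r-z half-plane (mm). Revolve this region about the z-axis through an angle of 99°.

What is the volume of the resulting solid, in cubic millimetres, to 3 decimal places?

Profile (r,z), 4 vertices: (2,22.5) (13.5,5) (13,25.5) (3,36.5)
edge 0: (2,22.5)→(13.5,5)  cross = 2·5 − 13.5·22.5 = -293.7500; (r_i+r_j)·cross = 15.5·-293.7500 = -4553.1250
edge 1: (13.5,5)→(13,25.5)  cross = 13.5·25.5 − 13·5 = 279.2500; (r_i+r_j)·cross = 26.5·279.2500 = 7400.1250
edge 2: (13,25.5)→(3,36.5)  cross = 13·36.5 − 3·25.5 = 398.0000; (r_i+r_j)·cross = 16·398.0000 = 6368.0000
edge 3: (3,36.5)→(2,22.5)  cross = 3·22.5 − 2·36.5 = -5.5000; (r_i+r_j)·cross = 5·-5.5000 = -27.5000
Σcross = 378.0000 → A = |Σcross|/2 = 189.0000 mm²
Σ(r_i+r_j)·cross = 9187.5000 → first moment M = |Σ|/6 = 1531.2500
R_c = M/A = 1531.2500/189.0000 = 8.1019 mm
θ = 99° = 1.727876 rad
V = θ·R_c·A = 1.727876·8.1019·189.0000 = 2645.810 mm³

Volume = 2645.810 mm³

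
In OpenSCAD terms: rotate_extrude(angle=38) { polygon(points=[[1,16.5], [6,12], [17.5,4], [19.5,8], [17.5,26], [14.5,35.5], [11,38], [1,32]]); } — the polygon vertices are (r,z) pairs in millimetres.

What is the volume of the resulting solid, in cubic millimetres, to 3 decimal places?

Volume = 2933.528 mm³

Profile (r,z), 8 vertices: (1,16.5) (6,12) (17.5,4) (19.5,8) (17.5,26) (14.5,35.5) (11,38) (1,32)
edge 0: (1,16.5)→(6,12)  cross = 1·12 − 6·16.5 = -87.0000; (r_i+r_j)·cross = 7·-87.0000 = -609.0000
edge 1: (6,12)→(17.5,4)  cross = 6·4 − 17.5·12 = -186.0000; (r_i+r_j)·cross = 23.5·-186.0000 = -4371.0000
edge 2: (17.5,4)→(19.5,8)  cross = 17.5·8 − 19.5·4 = 62.0000; (r_i+r_j)·cross = 37·62.0000 = 2294.0000
edge 3: (19.5,8)→(17.5,26)  cross = 19.5·26 − 17.5·8 = 367.0000; (r_i+r_j)·cross = 37·367.0000 = 13579.0000
edge 4: (17.5,26)→(14.5,35.5)  cross = 17.5·35.5 − 14.5·26 = 244.2500; (r_i+r_j)·cross = 32·244.2500 = 7816.0000
edge 5: (14.5,35.5)→(11,38)  cross = 14.5·38 − 11·35.5 = 160.5000; (r_i+r_j)·cross = 25.5·160.5000 = 4092.7500
edge 6: (11,38)→(1,32)  cross = 11·32 − 1·38 = 314.0000; (r_i+r_j)·cross = 12·314.0000 = 3768.0000
edge 7: (1,32)→(1,16.5)  cross = 1·16.5 − 1·32 = -15.5000; (r_i+r_j)·cross = 2·-15.5000 = -31.0000
Σcross = 859.2500 → A = |Σcross|/2 = 429.6250 mm²
Σ(r_i+r_j)·cross = 26538.7500 → first moment M = |Σ|/6 = 4423.1250
R_c = M/A = 4423.1250/429.6250 = 10.2953 mm
θ = 38° = 0.663225 rad
V = θ·R_c·A = 0.663225·10.2953·429.6250 = 2933.528 mm³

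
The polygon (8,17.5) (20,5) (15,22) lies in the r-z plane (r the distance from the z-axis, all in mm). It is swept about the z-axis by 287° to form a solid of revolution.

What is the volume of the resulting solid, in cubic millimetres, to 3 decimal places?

Profile (r,z), 3 vertices: (8,17.5) (20,5) (15,22)
edge 0: (8,17.5)→(20,5)  cross = 8·5 − 20·17.5 = -310.0000; (r_i+r_j)·cross = 28·-310.0000 = -8680.0000
edge 1: (20,5)→(15,22)  cross = 20·22 − 15·5 = 365.0000; (r_i+r_j)·cross = 35·365.0000 = 12775.0000
edge 2: (15,22)→(8,17.5)  cross = 15·17.5 − 8·22 = 86.5000; (r_i+r_j)·cross = 23·86.5000 = 1989.5000
Σcross = 141.5000 → A = |Σcross|/2 = 70.7500 mm²
Σ(r_i+r_j)·cross = 6084.5000 → first moment M = |Σ|/6 = 1014.0833
R_c = M/A = 1014.0833/70.7500 = 14.3333 mm
θ = 287° = 5.009095 rad
V = θ·R_c·A = 5.009095·14.3333·70.7500 = 5079.640 mm³

Volume = 5079.640 mm³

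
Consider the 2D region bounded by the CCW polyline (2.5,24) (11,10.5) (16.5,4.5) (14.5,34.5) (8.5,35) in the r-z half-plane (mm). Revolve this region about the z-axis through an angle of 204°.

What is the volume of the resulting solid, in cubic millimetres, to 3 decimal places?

Volume = 9032.027 mm³

Profile (r,z), 5 vertices: (2.5,24) (11,10.5) (16.5,4.5) (14.5,34.5) (8.5,35)
edge 0: (2.5,24)→(11,10.5)  cross = 2.5·10.5 − 11·24 = -237.7500; (r_i+r_j)·cross = 13.5·-237.7500 = -3209.6250
edge 1: (11,10.5)→(16.5,4.5)  cross = 11·4.5 − 16.5·10.5 = -123.7500; (r_i+r_j)·cross = 27.5·-123.7500 = -3403.1250
edge 2: (16.5,4.5)→(14.5,34.5)  cross = 16.5·34.5 − 14.5·4.5 = 504.0000; (r_i+r_j)·cross = 31·504.0000 = 15624.0000
edge 3: (14.5,34.5)→(8.5,35)  cross = 14.5·35 − 8.5·34.5 = 214.2500; (r_i+r_j)·cross = 23·214.2500 = 4927.7500
edge 4: (8.5,35)→(2.5,24)  cross = 8.5·24 − 2.5·35 = 116.5000; (r_i+r_j)·cross = 11·116.5000 = 1281.5000
Σcross = 473.2500 → A = |Σcross|/2 = 236.6250 mm²
Σ(r_i+r_j)·cross = 15220.5000 → first moment M = |Σ|/6 = 2536.7500
R_c = M/A = 2536.7500/236.6250 = 10.7205 mm
θ = 204° = 3.560472 rad
V = θ·R_c·A = 3.560472·10.7205·236.6250 = 9032.027 mm³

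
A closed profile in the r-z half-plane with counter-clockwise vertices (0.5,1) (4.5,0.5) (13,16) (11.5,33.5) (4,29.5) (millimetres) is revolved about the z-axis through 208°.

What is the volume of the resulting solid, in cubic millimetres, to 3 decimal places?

Volume = 6304.443 mm³

Profile (r,z), 5 vertices: (0.5,1) (4.5,0.5) (13,16) (11.5,33.5) (4,29.5)
edge 0: (0.5,1)→(4.5,0.5)  cross = 0.5·0.5 − 4.5·1 = -4.2500; (r_i+r_j)·cross = 5·-4.2500 = -21.2500
edge 1: (4.5,0.5)→(13,16)  cross = 4.5·16 − 13·0.5 = 65.5000; (r_i+r_j)·cross = 17.5·65.5000 = 1146.2500
edge 2: (13,16)→(11.5,33.5)  cross = 13·33.5 − 11.5·16 = 251.5000; (r_i+r_j)·cross = 24.5·251.5000 = 6161.7500
edge 3: (11.5,33.5)→(4,29.5)  cross = 11.5·29.5 − 4·33.5 = 205.2500; (r_i+r_j)·cross = 15.5·205.2500 = 3181.3750
edge 4: (4,29.5)→(0.5,1)  cross = 4·1 − 0.5·29.5 = -10.7500; (r_i+r_j)·cross = 4.5·-10.7500 = -48.3750
Σcross = 507.2500 → A = |Σcross|/2 = 253.6250 mm²
Σ(r_i+r_j)·cross = 10419.7500 → first moment M = |Σ|/6 = 1736.6250
R_c = M/A = 1736.6250/253.6250 = 6.8472 mm
θ = 208° = 3.630285 rad
V = θ·R_c·A = 3.630285·6.8472·253.6250 = 6304.443 mm³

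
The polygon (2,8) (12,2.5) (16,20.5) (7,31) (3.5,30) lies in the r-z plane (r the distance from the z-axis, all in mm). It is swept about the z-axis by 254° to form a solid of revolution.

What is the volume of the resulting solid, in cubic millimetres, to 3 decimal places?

Profile (r,z), 5 vertices: (2,8) (12,2.5) (16,20.5) (7,31) (3.5,30)
edge 0: (2,8)→(12,2.5)  cross = 2·2.5 − 12·8 = -91.0000; (r_i+r_j)·cross = 14·-91.0000 = -1274.0000
edge 1: (12,2.5)→(16,20.5)  cross = 12·20.5 − 16·2.5 = 206.0000; (r_i+r_j)·cross = 28·206.0000 = 5768.0000
edge 2: (16,20.5)→(7,31)  cross = 16·31 − 7·20.5 = 352.5000; (r_i+r_j)·cross = 23·352.5000 = 8107.5000
edge 3: (7,31)→(3.5,30)  cross = 7·30 − 3.5·31 = 101.5000; (r_i+r_j)·cross = 10.5·101.5000 = 1065.7500
edge 4: (3.5,30)→(2,8)  cross = 3.5·8 − 2·30 = -32.0000; (r_i+r_j)·cross = 5.5·-32.0000 = -176.0000
Σcross = 537.0000 → A = |Σcross|/2 = 268.5000 mm²
Σ(r_i+r_j)·cross = 13491.2500 → first moment M = |Σ|/6 = 2248.5417
R_c = M/A = 2248.5417/268.5000 = 8.3745 mm
θ = 254° = 4.433136 rad
V = θ·R_c·A = 4.433136·8.3745·268.5000 = 9968.092 mm³

Volume = 9968.092 mm³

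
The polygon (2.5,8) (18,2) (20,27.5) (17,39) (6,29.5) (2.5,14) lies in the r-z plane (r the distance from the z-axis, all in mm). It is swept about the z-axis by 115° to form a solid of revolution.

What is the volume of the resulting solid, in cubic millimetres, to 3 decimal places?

Profile (r,z), 6 vertices: (2.5,8) (18,2) (20,27.5) (17,39) (6,29.5) (2.5,14)
edge 0: (2.5,8)→(18,2)  cross = 2.5·2 − 18·8 = -139.0000; (r_i+r_j)·cross = 20.5·-139.0000 = -2849.5000
edge 1: (18,2)→(20,27.5)  cross = 18·27.5 − 20·2 = 455.0000; (r_i+r_j)·cross = 38·455.0000 = 17290.0000
edge 2: (20,27.5)→(17,39)  cross = 20·39 − 17·27.5 = 312.5000; (r_i+r_j)·cross = 37·312.5000 = 11562.5000
edge 3: (17,39)→(6,29.5)  cross = 17·29.5 − 6·39 = 267.5000; (r_i+r_j)·cross = 23·267.5000 = 6152.5000
edge 4: (6,29.5)→(2.5,14)  cross = 6·14 − 2.5·29.5 = 10.2500; (r_i+r_j)·cross = 8.5·10.2500 = 87.1250
edge 5: (2.5,14)→(2.5,8)  cross = 2.5·8 − 2.5·14 = -15.0000; (r_i+r_j)·cross = 5·-15.0000 = -75.0000
Σcross = 891.2500 → A = |Σcross|/2 = 445.6250 mm²
Σ(r_i+r_j)·cross = 32167.6250 → first moment M = |Σ|/6 = 5361.2708
R_c = M/A = 5361.2708/445.6250 = 12.0309 mm
θ = 115° = 2.007129 rad
V = θ·R_c·A = 2.007129·12.0309·445.6250 = 10760.760 mm³

Volume = 10760.760 mm³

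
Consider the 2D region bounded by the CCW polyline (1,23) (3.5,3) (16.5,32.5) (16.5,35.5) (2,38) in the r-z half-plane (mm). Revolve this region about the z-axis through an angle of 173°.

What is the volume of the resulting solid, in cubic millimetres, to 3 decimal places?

Profile (r,z), 5 vertices: (1,23) (3.5,3) (16.5,32.5) (16.5,35.5) (2,38)
edge 0: (1,23)→(3.5,3)  cross = 1·3 − 3.5·23 = -77.5000; (r_i+r_j)·cross = 4.5·-77.5000 = -348.7500
edge 1: (3.5,3)→(16.5,32.5)  cross = 3.5·32.5 − 16.5·3 = 64.2500; (r_i+r_j)·cross = 20·64.2500 = 1285.0000
edge 2: (16.5,32.5)→(16.5,35.5)  cross = 16.5·35.5 − 16.5·32.5 = 49.5000; (r_i+r_j)·cross = 33·49.5000 = 1633.5000
edge 3: (16.5,35.5)→(2,38)  cross = 16.5·38 − 2·35.5 = 556.0000; (r_i+r_j)·cross = 18.5·556.0000 = 10286.0000
edge 4: (2,38)→(1,23)  cross = 2·23 − 1·38 = 8.0000; (r_i+r_j)·cross = 3·8.0000 = 24.0000
Σcross = 600.2500 → A = |Σcross|/2 = 300.1250 mm²
Σ(r_i+r_j)·cross = 12879.7500 → first moment M = |Σ|/6 = 2146.6250
R_c = M/A = 2146.6250/300.1250 = 7.1524 mm
θ = 173° = 3.019420 rad
V = θ·R_c·A = 3.019420·7.1524·300.1250 = 6481.562 mm³

Volume = 6481.562 mm³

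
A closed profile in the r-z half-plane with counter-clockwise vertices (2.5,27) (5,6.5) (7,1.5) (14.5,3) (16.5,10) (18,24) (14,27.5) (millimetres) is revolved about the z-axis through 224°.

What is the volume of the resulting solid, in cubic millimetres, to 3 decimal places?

Profile (r,z), 7 vertices: (2.5,27) (5,6.5) (7,1.5) (14.5,3) (16.5,10) (18,24) (14,27.5)
edge 0: (2.5,27)→(5,6.5)  cross = 2.5·6.5 − 5·27 = -118.7500; (r_i+r_j)·cross = 7.5·-118.7500 = -890.6250
edge 1: (5,6.5)→(7,1.5)  cross = 5·1.5 − 7·6.5 = -38.0000; (r_i+r_j)·cross = 12·-38.0000 = -456.0000
edge 2: (7,1.5)→(14.5,3)  cross = 7·3 − 14.5·1.5 = -0.7500; (r_i+r_j)·cross = 21.5·-0.7500 = -16.1250
edge 3: (14.5,3)→(16.5,10)  cross = 14.5·10 − 16.5·3 = 95.5000; (r_i+r_j)·cross = 31·95.5000 = 2960.5000
edge 4: (16.5,10)→(18,24)  cross = 16.5·24 − 18·10 = 216.0000; (r_i+r_j)·cross = 34.5·216.0000 = 7452.0000
edge 5: (18,24)→(14,27.5)  cross = 18·27.5 − 14·24 = 159.0000; (r_i+r_j)·cross = 32·159.0000 = 5088.0000
edge 6: (14,27.5)→(2.5,27)  cross = 14·27 − 2.5·27.5 = 309.2500; (r_i+r_j)·cross = 16.5·309.2500 = 5102.6250
Σcross = 622.2500 → A = |Σcross|/2 = 311.1250 mm²
Σ(r_i+r_j)·cross = 19240.3750 → first moment M = |Σ|/6 = 3206.7292
R_c = M/A = 3206.7292/311.1250 = 10.3069 mm
θ = 224° = 3.909538 rad
V = θ·R_c·A = 3.909538·10.3069·311.1250 = 12536.828 mm³

Volume = 12536.828 mm³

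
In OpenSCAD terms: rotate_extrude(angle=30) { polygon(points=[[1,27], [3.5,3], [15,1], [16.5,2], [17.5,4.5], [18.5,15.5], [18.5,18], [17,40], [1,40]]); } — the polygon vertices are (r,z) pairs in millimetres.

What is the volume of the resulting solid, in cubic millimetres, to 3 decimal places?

Volume = 3138.146 mm³

Profile (r,z), 9 vertices: (1,27) (3.5,3) (15,1) (16.5,2) (17.5,4.5) (18.5,15.5) (18.5,18) (17,40) (1,40)
edge 0: (1,27)→(3.5,3)  cross = 1·3 − 3.5·27 = -91.5000; (r_i+r_j)·cross = 4.5·-91.5000 = -411.7500
edge 1: (3.5,3)→(15,1)  cross = 3.5·1 − 15·3 = -41.5000; (r_i+r_j)·cross = 18.5·-41.5000 = -767.7500
edge 2: (15,1)→(16.5,2)  cross = 15·2 − 16.5·1 = 13.5000; (r_i+r_j)·cross = 31.5·13.5000 = 425.2500
edge 3: (16.5,2)→(17.5,4.5)  cross = 16.5·4.5 − 17.5·2 = 39.2500; (r_i+r_j)·cross = 34·39.2500 = 1334.5000
edge 4: (17.5,4.5)→(18.5,15.5)  cross = 17.5·15.5 − 18.5·4.5 = 188.0000; (r_i+r_j)·cross = 36·188.0000 = 6768.0000
edge 5: (18.5,15.5)→(18.5,18)  cross = 18.5·18 − 18.5·15.5 = 46.2500; (r_i+r_j)·cross = 37·46.2500 = 1711.2500
edge 6: (18.5,18)→(17,40)  cross = 18.5·40 − 17·18 = 434.0000; (r_i+r_j)·cross = 35.5·434.0000 = 15407.0000
edge 7: (17,40)→(1,40)  cross = 17·40 − 1·40 = 640.0000; (r_i+r_j)·cross = 18·640.0000 = 11520.0000
edge 8: (1,40)→(1,27)  cross = 1·27 − 1·40 = -13.0000; (r_i+r_j)·cross = 2·-13.0000 = -26.0000
Σcross = 1215.0000 → A = |Σcross|/2 = 607.5000 mm²
Σ(r_i+r_j)·cross = 35960.5000 → first moment M = |Σ|/6 = 5993.4167
R_c = M/A = 5993.4167/607.5000 = 9.8657 mm
θ = 30° = 0.523599 rad
V = θ·R_c·A = 0.523599·9.8657·607.5000 = 3138.146 mm³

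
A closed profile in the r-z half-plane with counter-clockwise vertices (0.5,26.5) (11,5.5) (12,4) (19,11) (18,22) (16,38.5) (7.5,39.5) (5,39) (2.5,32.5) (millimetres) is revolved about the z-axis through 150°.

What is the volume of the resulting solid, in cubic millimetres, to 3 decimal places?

Volume = 12014.301 mm³

Profile (r,z), 9 vertices: (0.5,26.5) (11,5.5) (12,4) (19,11) (18,22) (16,38.5) (7.5,39.5) (5,39) (2.5,32.5)
edge 0: (0.5,26.5)→(11,5.5)  cross = 0.5·5.5 − 11·26.5 = -288.7500; (r_i+r_j)·cross = 11.5·-288.7500 = -3320.6250
edge 1: (11,5.5)→(12,4)  cross = 11·4 − 12·5.5 = -22.0000; (r_i+r_j)·cross = 23·-22.0000 = -506.0000
edge 2: (12,4)→(19,11)  cross = 12·11 − 19·4 = 56.0000; (r_i+r_j)·cross = 31·56.0000 = 1736.0000
edge 3: (19,11)→(18,22)  cross = 19·22 − 18·11 = 220.0000; (r_i+r_j)·cross = 37·220.0000 = 8140.0000
edge 4: (18,22)→(16,38.5)  cross = 18·38.5 − 16·22 = 341.0000; (r_i+r_j)·cross = 34·341.0000 = 11594.0000
edge 5: (16,38.5)→(7.5,39.5)  cross = 16·39.5 − 7.5·38.5 = 343.2500; (r_i+r_j)·cross = 23.5·343.2500 = 8066.3750
edge 6: (7.5,39.5)→(5,39)  cross = 7.5·39 − 5·39.5 = 95.0000; (r_i+r_j)·cross = 12.5·95.0000 = 1187.5000
edge 7: (5,39)→(2.5,32.5)  cross = 5·32.5 − 2.5·39 = 65.0000; (r_i+r_j)·cross = 7.5·65.0000 = 487.5000
edge 8: (2.5,32.5)→(0.5,26.5)  cross = 2.5·26.5 − 0.5·32.5 = 50.0000; (r_i+r_j)·cross = 3·50.0000 = 150.0000
Σcross = 859.5000 → A = |Σcross|/2 = 429.7500 mm²
Σ(r_i+r_j)·cross = 27534.7500 → first moment M = |Σ|/6 = 4589.1250
R_c = M/A = 4589.1250/429.7500 = 10.6786 mm
θ = 150° = 2.617994 rad
V = θ·R_c·A = 2.617994·10.6786·429.7500 = 12014.301 mm³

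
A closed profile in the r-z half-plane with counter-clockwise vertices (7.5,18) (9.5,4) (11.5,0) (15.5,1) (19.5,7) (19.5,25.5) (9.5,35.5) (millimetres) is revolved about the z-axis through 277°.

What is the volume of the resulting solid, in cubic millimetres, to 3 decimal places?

Profile (r,z), 7 vertices: (7.5,18) (9.5,4) (11.5,0) (15.5,1) (19.5,7) (19.5,25.5) (9.5,35.5)
edge 0: (7.5,18)→(9.5,4)  cross = 7.5·4 − 9.5·18 = -141.0000; (r_i+r_j)·cross = 17·-141.0000 = -2397.0000
edge 1: (9.5,4)→(11.5,0)  cross = 9.5·0 − 11.5·4 = -46.0000; (r_i+r_j)·cross = 21·-46.0000 = -966.0000
edge 2: (11.5,0)→(15.5,1)  cross = 11.5·1 − 15.5·0 = 11.5000; (r_i+r_j)·cross = 27·11.5000 = 310.5000
edge 3: (15.5,1)→(19.5,7)  cross = 15.5·7 − 19.5·1 = 89.0000; (r_i+r_j)·cross = 35·89.0000 = 3115.0000
edge 4: (19.5,7)→(19.5,25.5)  cross = 19.5·25.5 − 19.5·7 = 360.7500; (r_i+r_j)·cross = 39·360.7500 = 14069.2500
edge 5: (19.5,25.5)→(9.5,35.5)  cross = 19.5·35.5 − 9.5·25.5 = 450.0000; (r_i+r_j)·cross = 29·450.0000 = 13050.0000
edge 6: (9.5,35.5)→(7.5,18)  cross = 9.5·18 − 7.5·35.5 = -95.2500; (r_i+r_j)·cross = 17·-95.2500 = -1619.2500
Σcross = 629.0000 → A = |Σcross|/2 = 314.5000 mm²
Σ(r_i+r_j)·cross = 25562.5000 → first moment M = |Σ|/6 = 4260.4167
R_c = M/A = 4260.4167/314.5000 = 13.5466 mm
θ = 277° = 4.834562 rad
V = θ·R_c·A = 4.834562·13.5466·314.5000 = 20597.249 mm³

Volume = 20597.249 mm³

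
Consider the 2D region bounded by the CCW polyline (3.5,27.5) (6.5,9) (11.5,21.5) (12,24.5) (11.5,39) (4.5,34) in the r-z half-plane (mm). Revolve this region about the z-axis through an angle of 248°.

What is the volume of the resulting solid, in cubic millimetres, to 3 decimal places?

Profile (r,z), 6 vertices: (3.5,27.5) (6.5,9) (11.5,21.5) (12,24.5) (11.5,39) (4.5,34)
edge 0: (3.5,27.5)→(6.5,9)  cross = 3.5·9 − 6.5·27.5 = -147.2500; (r_i+r_j)·cross = 10·-147.2500 = -1472.5000
edge 1: (6.5,9)→(11.5,21.5)  cross = 6.5·21.5 − 11.5·9 = 36.2500; (r_i+r_j)·cross = 18·36.2500 = 652.5000
edge 2: (11.5,21.5)→(12,24.5)  cross = 11.5·24.5 − 12·21.5 = 23.7500; (r_i+r_j)·cross = 23.5·23.7500 = 558.1250
edge 3: (12,24.5)→(11.5,39)  cross = 12·39 − 11.5·24.5 = 186.2500; (r_i+r_j)·cross = 23.5·186.2500 = 4376.8750
edge 4: (11.5,39)→(4.5,34)  cross = 11.5·34 − 4.5·39 = 215.5000; (r_i+r_j)·cross = 16·215.5000 = 3448.0000
edge 5: (4.5,34)→(3.5,27.5)  cross = 4.5·27.5 − 3.5·34 = 4.7500; (r_i+r_j)·cross = 8·4.7500 = 38.0000
Σcross = 319.2500 → A = |Σcross|/2 = 159.6250 mm²
Σ(r_i+r_j)·cross = 7601.0000 → first moment M = |Σ|/6 = 1266.8333
R_c = M/A = 1266.8333/159.6250 = 7.9363 mm
θ = 248° = 4.328417 rad
V = θ·R_c·A = 4.328417·7.9363·159.6250 = 5483.382 mm³

Volume = 5483.382 mm³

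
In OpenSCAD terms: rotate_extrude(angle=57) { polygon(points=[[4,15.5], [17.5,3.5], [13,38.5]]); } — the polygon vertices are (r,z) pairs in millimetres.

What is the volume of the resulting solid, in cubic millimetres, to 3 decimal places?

Profile (r,z), 3 vertices: (4,15.5) (17.5,3.5) (13,38.5)
edge 0: (4,15.5)→(17.5,3.5)  cross = 4·3.5 − 17.5·15.5 = -257.2500; (r_i+r_j)·cross = 21.5·-257.2500 = -5530.8750
edge 1: (17.5,3.5)→(13,38.5)  cross = 17.5·38.5 − 13·3.5 = 628.2500; (r_i+r_j)·cross = 30.5·628.2500 = 19161.6250
edge 2: (13,38.5)→(4,15.5)  cross = 13·15.5 − 4·38.5 = 47.5000; (r_i+r_j)·cross = 17·47.5000 = 807.5000
Σcross = 418.5000 → A = |Σcross|/2 = 209.2500 mm²
Σ(r_i+r_j)·cross = 14438.2500 → first moment M = |Σ|/6 = 2406.3750
R_c = M/A = 2406.3750/209.2500 = 11.5000 mm
θ = 57° = 0.994838 rad
V = θ·R_c·A = 0.994838·11.5000·209.2500 = 2393.953 mm³

Volume = 2393.953 mm³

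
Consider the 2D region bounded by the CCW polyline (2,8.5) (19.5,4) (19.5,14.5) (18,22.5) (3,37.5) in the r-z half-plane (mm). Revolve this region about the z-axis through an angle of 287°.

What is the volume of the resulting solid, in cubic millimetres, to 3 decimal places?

Volume = 19843.738 mm³

Profile (r,z), 5 vertices: (2,8.5) (19.5,4) (19.5,14.5) (18,22.5) (3,37.5)
edge 0: (2,8.5)→(19.5,4)  cross = 2·4 − 19.5·8.5 = -157.7500; (r_i+r_j)·cross = 21.5·-157.7500 = -3391.6250
edge 1: (19.5,4)→(19.5,14.5)  cross = 19.5·14.5 − 19.5·4 = 204.7500; (r_i+r_j)·cross = 39·204.7500 = 7985.2500
edge 2: (19.5,14.5)→(18,22.5)  cross = 19.5·22.5 − 18·14.5 = 177.7500; (r_i+r_j)·cross = 37.5·177.7500 = 6665.6250
edge 3: (18,22.5)→(3,37.5)  cross = 18·37.5 − 3·22.5 = 607.5000; (r_i+r_j)·cross = 21·607.5000 = 12757.5000
edge 4: (3,37.5)→(2,8.5)  cross = 3·8.5 − 2·37.5 = -49.5000; (r_i+r_j)·cross = 5·-49.5000 = -247.5000
Σcross = 782.7500 → A = |Σcross|/2 = 391.3750 mm²
Σ(r_i+r_j)·cross = 23769.2500 → first moment M = |Σ|/6 = 3961.5417
R_c = M/A = 3961.5417/391.3750 = 10.1221 mm
θ = 287° = 5.009095 rad
V = θ·R_c·A = 5.009095·10.1221·391.3750 = 19843.738 mm³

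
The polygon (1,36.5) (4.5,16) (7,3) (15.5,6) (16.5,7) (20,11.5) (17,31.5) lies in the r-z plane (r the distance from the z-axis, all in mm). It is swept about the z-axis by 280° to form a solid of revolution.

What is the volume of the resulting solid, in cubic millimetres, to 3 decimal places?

Profile (r,z), 7 vertices: (1,36.5) (4.5,16) (7,3) (15.5,6) (16.5,7) (20,11.5) (17,31.5)
edge 0: (1,36.5)→(4.5,16)  cross = 1·16 − 4.5·36.5 = -148.2500; (r_i+r_j)·cross = 5.5·-148.2500 = -815.3750
edge 1: (4.5,16)→(7,3)  cross = 4.5·3 − 7·16 = -98.5000; (r_i+r_j)·cross = 11.5·-98.5000 = -1132.7500
edge 2: (7,3)→(15.5,6)  cross = 7·6 − 15.5·3 = -4.5000; (r_i+r_j)·cross = 22.5·-4.5000 = -101.2500
edge 3: (15.5,6)→(16.5,7)  cross = 15.5·7 − 16.5·6 = 9.5000; (r_i+r_j)·cross = 32·9.5000 = 304.0000
edge 4: (16.5,7)→(20,11.5)  cross = 16.5·11.5 − 20·7 = 49.7500; (r_i+r_j)·cross = 36.5·49.7500 = 1815.8750
edge 5: (20,11.5)→(17,31.5)  cross = 20·31.5 − 17·11.5 = 434.5000; (r_i+r_j)·cross = 37·434.5000 = 16076.5000
edge 6: (17,31.5)→(1,36.5)  cross = 17·36.5 − 1·31.5 = 589.0000; (r_i+r_j)·cross = 18·589.0000 = 10602.0000
Σcross = 831.5000 → A = |Σcross|/2 = 415.7500 mm²
Σ(r_i+r_j)·cross = 26749.0000 → first moment M = |Σ|/6 = 4458.1667
R_c = M/A = 4458.1667/415.7500 = 10.7232 mm
θ = 280° = 4.886922 rad
V = θ·R_c·A = 4.886922·10.7232·415.7500 = 21786.712 mm³

Volume = 21786.712 mm³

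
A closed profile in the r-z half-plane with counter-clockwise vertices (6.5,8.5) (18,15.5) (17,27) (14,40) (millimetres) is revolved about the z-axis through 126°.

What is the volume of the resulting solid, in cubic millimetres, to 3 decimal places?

Volume = 4757.006 mm³

Profile (r,z), 4 vertices: (6.5,8.5) (18,15.5) (17,27) (14,40)
edge 0: (6.5,8.5)→(18,15.5)  cross = 6.5·15.5 − 18·8.5 = -52.2500; (r_i+r_j)·cross = 24.5·-52.2500 = -1280.1250
edge 1: (18,15.5)→(17,27)  cross = 18·27 − 17·15.5 = 222.5000; (r_i+r_j)·cross = 35·222.5000 = 7787.5000
edge 2: (17,27)→(14,40)  cross = 17·40 − 14·27 = 302.0000; (r_i+r_j)·cross = 31·302.0000 = 9362.0000
edge 3: (14,40)→(6.5,8.5)  cross = 14·8.5 − 6.5·40 = -141.0000; (r_i+r_j)·cross = 20.5·-141.0000 = -2890.5000
Σcross = 331.2500 → A = |Σcross|/2 = 165.6250 mm²
Σ(r_i+r_j)·cross = 12978.8750 → first moment M = |Σ|/6 = 2163.1458
R_c = M/A = 2163.1458/165.6250 = 13.0605 mm
θ = 126° = 2.199115 rad
V = θ·R_c·A = 2.199115·13.0605·165.6250 = 4757.006 mm³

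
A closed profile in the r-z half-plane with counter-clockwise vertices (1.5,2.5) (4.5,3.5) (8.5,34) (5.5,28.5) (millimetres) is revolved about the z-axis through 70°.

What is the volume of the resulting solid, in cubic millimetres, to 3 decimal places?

Volume = 435.089 mm³

Profile (r,z), 4 vertices: (1.5,2.5) (4.5,3.5) (8.5,34) (5.5,28.5)
edge 0: (1.5,2.5)→(4.5,3.5)  cross = 1.5·3.5 − 4.5·2.5 = -6.0000; (r_i+r_j)·cross = 6·-6.0000 = -36.0000
edge 1: (4.5,3.5)→(8.5,34)  cross = 4.5·34 − 8.5·3.5 = 123.2500; (r_i+r_j)·cross = 13·123.2500 = 1602.2500
edge 2: (8.5,34)→(5.5,28.5)  cross = 8.5·28.5 − 5.5·34 = 55.2500; (r_i+r_j)·cross = 14·55.2500 = 773.5000
edge 3: (5.5,28.5)→(1.5,2.5)  cross = 5.5·2.5 − 1.5·28.5 = -29.0000; (r_i+r_j)·cross = 7·-29.0000 = -203.0000
Σcross = 143.5000 → A = |Σcross|/2 = 71.7500 mm²
Σ(r_i+r_j)·cross = 2136.7500 → first moment M = |Σ|/6 = 356.1250
R_c = M/A = 356.1250/71.7500 = 4.9634 mm
θ = 70° = 1.221730 rad
V = θ·R_c·A = 1.221730·4.9634·71.7500 = 435.089 mm³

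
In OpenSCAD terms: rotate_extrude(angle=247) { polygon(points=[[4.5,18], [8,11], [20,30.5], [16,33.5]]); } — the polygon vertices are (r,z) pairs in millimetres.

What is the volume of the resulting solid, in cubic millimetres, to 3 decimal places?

Profile (r,z), 4 vertices: (4.5,18) (8,11) (20,30.5) (16,33.5)
edge 0: (4.5,18)→(8,11)  cross = 4.5·11 − 8·18 = -94.5000; (r_i+r_j)·cross = 12.5·-94.5000 = -1181.2500
edge 1: (8,11)→(20,30.5)  cross = 8·30.5 − 20·11 = 24.0000; (r_i+r_j)·cross = 28·24.0000 = 672.0000
edge 2: (20,30.5)→(16,33.5)  cross = 20·33.5 − 16·30.5 = 182.0000; (r_i+r_j)·cross = 36·182.0000 = 6552.0000
edge 3: (16,33.5)→(4.5,18)  cross = 16·18 − 4.5·33.5 = 137.2500; (r_i+r_j)·cross = 20.5·137.2500 = 2813.6250
Σcross = 248.7500 → A = |Σcross|/2 = 124.3750 mm²
Σ(r_i+r_j)·cross = 8856.3750 → first moment M = |Σ|/6 = 1476.0625
R_c = M/A = 1476.0625/124.3750 = 11.8678 mm
θ = 247° = 4.310963 rad
V = θ·R_c·A = 4.310963·11.8678·124.3750 = 6363.251 mm³

Volume = 6363.251 mm³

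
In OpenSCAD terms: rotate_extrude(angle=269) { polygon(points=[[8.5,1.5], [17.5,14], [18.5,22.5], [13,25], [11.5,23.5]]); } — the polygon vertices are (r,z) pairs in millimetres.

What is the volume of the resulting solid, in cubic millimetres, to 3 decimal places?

Profile (r,z), 5 vertices: (8.5,1.5) (17.5,14) (18.5,22.5) (13,25) (11.5,23.5)
edge 0: (8.5,1.5)→(17.5,14)  cross = 8.5·14 − 17.5·1.5 = 92.7500; (r_i+r_j)·cross = 26·92.7500 = 2411.5000
edge 1: (17.5,14)→(18.5,22.5)  cross = 17.5·22.5 − 18.5·14 = 134.7500; (r_i+r_j)·cross = 36·134.7500 = 4851.0000
edge 2: (18.5,22.5)→(13,25)  cross = 18.5·25 − 13·22.5 = 170.0000; (r_i+r_j)·cross = 31.5·170.0000 = 5355.0000
edge 3: (13,25)→(11.5,23.5)  cross = 13·23.5 − 11.5·25 = 18.0000; (r_i+r_j)·cross = 24.5·18.0000 = 441.0000
edge 4: (11.5,23.5)→(8.5,1.5)  cross = 11.5·1.5 − 8.5·23.5 = -182.5000; (r_i+r_j)·cross = 20·-182.5000 = -3650.0000
Σcross = 233.0000 → A = |Σcross|/2 = 116.5000 mm²
Σ(r_i+r_j)·cross = 9408.5000 → first moment M = |Σ|/6 = 1568.0833
R_c = M/A = 1568.0833/116.5000 = 13.4599 mm
θ = 269° = 4.694936 rad
V = θ·R_c·A = 4.694936·13.4599·116.5000 = 7362.050 mm³

Volume = 7362.050 mm³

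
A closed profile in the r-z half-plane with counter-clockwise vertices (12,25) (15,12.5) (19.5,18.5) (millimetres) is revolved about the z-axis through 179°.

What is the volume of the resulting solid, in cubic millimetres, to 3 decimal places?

Profile (r,z), 3 vertices: (12,25) (15,12.5) (19.5,18.5)
edge 0: (12,25)→(15,12.5)  cross = 12·12.5 − 15·25 = -225.0000; (r_i+r_j)·cross = 27·-225.0000 = -6075.0000
edge 1: (15,12.5)→(19.5,18.5)  cross = 15·18.5 − 19.5·12.5 = 33.7500; (r_i+r_j)·cross = 34.5·33.7500 = 1164.3750
edge 2: (19.5,18.5)→(12,25)  cross = 19.5·25 − 12·18.5 = 265.5000; (r_i+r_j)·cross = 31.5·265.5000 = 8363.2500
Σcross = 74.2500 → A = |Σcross|/2 = 37.1250 mm²
Σ(r_i+r_j)·cross = 3452.6250 → first moment M = |Σ|/6 = 575.4375
R_c = M/A = 575.4375/37.1250 = 15.5000 mm
θ = 179° = 3.124139 rad
V = θ·R_c·A = 3.124139·15.5000·37.1250 = 1797.747 mm³

Volume = 1797.747 mm³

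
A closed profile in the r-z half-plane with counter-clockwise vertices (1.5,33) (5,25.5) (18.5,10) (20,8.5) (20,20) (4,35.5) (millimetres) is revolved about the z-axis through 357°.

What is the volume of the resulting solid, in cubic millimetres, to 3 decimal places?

Profile (r,z), 6 vertices: (1.5,33) (5,25.5) (18.5,10) (20,8.5) (20,20) (4,35.5)
edge 0: (1.5,33)→(5,25.5)  cross = 1.5·25.5 − 5·33 = -126.7500; (r_i+r_j)·cross = 6.5·-126.7500 = -823.8750
edge 1: (5,25.5)→(18.5,10)  cross = 5·10 − 18.5·25.5 = -421.7500; (r_i+r_j)·cross = 23.5·-421.7500 = -9911.1250
edge 2: (18.5,10)→(20,8.5)  cross = 18.5·8.5 − 20·10 = -42.7500; (r_i+r_j)·cross = 38.5·-42.7500 = -1645.8750
edge 3: (20,8.5)→(20,20)  cross = 20·20 − 20·8.5 = 230.0000; (r_i+r_j)·cross = 40·230.0000 = 9200.0000
edge 4: (20,20)→(4,35.5)  cross = 20·35.5 − 4·20 = 630.0000; (r_i+r_j)·cross = 24·630.0000 = 15120.0000
edge 5: (4,35.5)→(1.5,33)  cross = 4·33 − 1.5·35.5 = 78.7500; (r_i+r_j)·cross = 5.5·78.7500 = 433.1250
Σcross = 347.5000 → A = |Σcross|/2 = 173.7500 mm²
Σ(r_i+r_j)·cross = 12372.2500 → first moment M = |Σ|/6 = 2062.0417
R_c = M/A = 2062.0417/173.7500 = 11.8679 mm
θ = 357° = 6.230825 rad
V = θ·R_c·A = 6.230825·11.8679·173.7500 = 12848.222 mm³

Volume = 12848.222 mm³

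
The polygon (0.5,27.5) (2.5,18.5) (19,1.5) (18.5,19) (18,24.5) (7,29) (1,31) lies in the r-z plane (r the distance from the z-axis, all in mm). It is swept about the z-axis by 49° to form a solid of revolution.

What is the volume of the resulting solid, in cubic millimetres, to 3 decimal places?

Volume = 2734.805 mm³

Profile (r,z), 7 vertices: (0.5,27.5) (2.5,18.5) (19,1.5) (18.5,19) (18,24.5) (7,29) (1,31)
edge 0: (0.5,27.5)→(2.5,18.5)  cross = 0.5·18.5 − 2.5·27.5 = -59.5000; (r_i+r_j)·cross = 3·-59.5000 = -178.5000
edge 1: (2.5,18.5)→(19,1.5)  cross = 2.5·1.5 − 19·18.5 = -347.7500; (r_i+r_j)·cross = 21.5·-347.7500 = -7476.6250
edge 2: (19,1.5)→(18.5,19)  cross = 19·19 − 18.5·1.5 = 333.2500; (r_i+r_j)·cross = 37.5·333.2500 = 12496.8750
edge 3: (18.5,19)→(18,24.5)  cross = 18.5·24.5 − 18·19 = 111.2500; (r_i+r_j)·cross = 36.5·111.2500 = 4060.6250
edge 4: (18,24.5)→(7,29)  cross = 18·29 − 7·24.5 = 350.5000; (r_i+r_j)·cross = 25·350.5000 = 8762.5000
edge 5: (7,29)→(1,31)  cross = 7·31 − 1·29 = 188.0000; (r_i+r_j)·cross = 8·188.0000 = 1504.0000
edge 6: (1,31)→(0.5,27.5)  cross = 1·27.5 − 0.5·31 = 12.0000; (r_i+r_j)·cross = 1.5·12.0000 = 18.0000
Σcross = 587.7500 → A = |Σcross|/2 = 293.8750 mm²
Σ(r_i+r_j)·cross = 19186.8750 → first moment M = |Σ|/6 = 3197.8125
R_c = M/A = 3197.8125/293.8750 = 10.8815 mm
θ = 49° = 0.855211 rad
V = θ·R_c·A = 0.855211·10.8815·293.8750 = 2734.805 mm³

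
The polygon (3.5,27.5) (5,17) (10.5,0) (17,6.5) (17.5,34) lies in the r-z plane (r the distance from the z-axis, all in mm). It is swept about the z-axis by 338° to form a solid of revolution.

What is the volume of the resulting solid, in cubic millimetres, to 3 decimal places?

Profile (r,z), 5 vertices: (3.5,27.5) (5,17) (10.5,0) (17,6.5) (17.5,34)
edge 0: (3.5,27.5)→(5,17)  cross = 3.5·17 − 5·27.5 = -78.0000; (r_i+r_j)·cross = 8.5·-78.0000 = -663.0000
edge 1: (5,17)→(10.5,0)  cross = 5·0 − 10.5·17 = -178.5000; (r_i+r_j)·cross = 15.5·-178.5000 = -2766.7500
edge 2: (10.5,0)→(17,6.5)  cross = 10.5·6.5 − 17·0 = 68.2500; (r_i+r_j)·cross = 27.5·68.2500 = 1876.8750
edge 3: (17,6.5)→(17.5,34)  cross = 17·34 − 17.5·6.5 = 464.2500; (r_i+r_j)·cross = 34.5·464.2500 = 16016.6250
edge 4: (17.5,34)→(3.5,27.5)  cross = 17.5·27.5 − 3.5·34 = 362.2500; (r_i+r_j)·cross = 21·362.2500 = 7607.2500
Σcross = 638.2500 → A = |Σcross|/2 = 319.1250 mm²
Σ(r_i+r_j)·cross = 22071.0000 → first moment M = |Σ|/6 = 3678.5000
R_c = M/A = 3678.5000/319.1250 = 11.5268 mm
θ = 338° = 5.899213 rad
V = θ·R_c·A = 5.899213·11.5268·319.1250 = 21700.255 mm³

Volume = 21700.255 mm³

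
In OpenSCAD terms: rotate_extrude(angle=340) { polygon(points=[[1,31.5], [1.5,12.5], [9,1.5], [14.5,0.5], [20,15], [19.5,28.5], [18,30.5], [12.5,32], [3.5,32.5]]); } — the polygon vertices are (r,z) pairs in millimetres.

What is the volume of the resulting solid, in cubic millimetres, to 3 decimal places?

Volume = 30198.239 mm³

Profile (r,z), 9 vertices: (1,31.5) (1.5,12.5) (9,1.5) (14.5,0.5) (20,15) (19.5,28.5) (18,30.5) (12.5,32) (3.5,32.5)
edge 0: (1,31.5)→(1.5,12.5)  cross = 1·12.5 − 1.5·31.5 = -34.7500; (r_i+r_j)·cross = 2.5·-34.7500 = -86.8750
edge 1: (1.5,12.5)→(9,1.5)  cross = 1.5·1.5 − 9·12.5 = -110.2500; (r_i+r_j)·cross = 10.5·-110.2500 = -1157.6250
edge 2: (9,1.5)→(14.5,0.5)  cross = 9·0.5 − 14.5·1.5 = -17.2500; (r_i+r_j)·cross = 23.5·-17.2500 = -405.3750
edge 3: (14.5,0.5)→(20,15)  cross = 14.5·15 − 20·0.5 = 207.5000; (r_i+r_j)·cross = 34.5·207.5000 = 7158.7500
edge 4: (20,15)→(19.5,28.5)  cross = 20·28.5 − 19.5·15 = 277.5000; (r_i+r_j)·cross = 39.5·277.5000 = 10961.2500
edge 5: (19.5,28.5)→(18,30.5)  cross = 19.5·30.5 − 18·28.5 = 81.7500; (r_i+r_j)·cross = 37.5·81.7500 = 3065.6250
edge 6: (18,30.5)→(12.5,32)  cross = 18·32 − 12.5·30.5 = 194.7500; (r_i+r_j)·cross = 30.5·194.7500 = 5939.8750
edge 7: (12.5,32)→(3.5,32.5)  cross = 12.5·32.5 − 3.5·32 = 294.2500; (r_i+r_j)·cross = 16·294.2500 = 4708.0000
edge 8: (3.5,32.5)→(1,31.5)  cross = 3.5·31.5 − 1·32.5 = 77.7500; (r_i+r_j)·cross = 4.5·77.7500 = 349.8750
Σcross = 971.2500 → A = |Σcross|/2 = 485.6250 mm²
Σ(r_i+r_j)·cross = 30533.5000 → first moment M = |Σ|/6 = 5088.9167
R_c = M/A = 5088.9167/485.6250 = 10.4791 mm
θ = 340° = 5.934119 rad
V = θ·R_c·A = 5.934119·10.4791·485.6250 = 30198.239 mm³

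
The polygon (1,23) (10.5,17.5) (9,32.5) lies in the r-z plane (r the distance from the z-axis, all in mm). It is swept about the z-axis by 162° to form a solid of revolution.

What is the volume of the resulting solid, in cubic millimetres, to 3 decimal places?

Profile (r,z), 3 vertices: (1,23) (10.5,17.5) (9,32.5)
edge 0: (1,23)→(10.5,17.5)  cross = 1·17.5 − 10.5·23 = -224.0000; (r_i+r_j)·cross = 11.5·-224.0000 = -2576.0000
edge 1: (10.5,17.5)→(9,32.5)  cross = 10.5·32.5 − 9·17.5 = 183.7500; (r_i+r_j)·cross = 19.5·183.7500 = 3583.1250
edge 2: (9,32.5)→(1,23)  cross = 9·23 − 1·32.5 = 174.5000; (r_i+r_j)·cross = 10·174.5000 = 1745.0000
Σcross = 134.2500 → A = |Σcross|/2 = 67.1250 mm²
Σ(r_i+r_j)·cross = 2752.1250 → first moment M = |Σ|/6 = 458.6875
R_c = M/A = 458.6875/67.1250 = 6.8333 mm
θ = 162° = 2.827433 rad
V = θ·R_c·A = 2.827433·6.8333·67.1250 = 1296.908 mm³

Volume = 1296.908 mm³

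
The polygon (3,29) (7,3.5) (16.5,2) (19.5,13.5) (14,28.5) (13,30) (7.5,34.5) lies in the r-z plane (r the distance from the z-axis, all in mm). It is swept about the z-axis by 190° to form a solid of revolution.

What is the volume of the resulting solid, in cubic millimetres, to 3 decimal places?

Profile (r,z), 7 vertices: (3,29) (7,3.5) (16.5,2) (19.5,13.5) (14,28.5) (13,30) (7.5,34.5)
edge 0: (3,29)→(7,3.5)  cross = 3·3.5 − 7·29 = -192.5000; (r_i+r_j)·cross = 10·-192.5000 = -1925.0000
edge 1: (7,3.5)→(16.5,2)  cross = 7·2 − 16.5·3.5 = -43.7500; (r_i+r_j)·cross = 23.5·-43.7500 = -1028.1250
edge 2: (16.5,2)→(19.5,13.5)  cross = 16.5·13.5 − 19.5·2 = 183.7500; (r_i+r_j)·cross = 36·183.7500 = 6615.0000
edge 3: (19.5,13.5)→(14,28.5)  cross = 19.5·28.5 − 14·13.5 = 366.7500; (r_i+r_j)·cross = 33.5·366.7500 = 12286.1250
edge 4: (14,28.5)→(13,30)  cross = 14·30 − 13·28.5 = 49.5000; (r_i+r_j)·cross = 27·49.5000 = 1336.5000
edge 5: (13,30)→(7.5,34.5)  cross = 13·34.5 − 7.5·30 = 223.5000; (r_i+r_j)·cross = 20.5·223.5000 = 4581.7500
edge 6: (7.5,34.5)→(3,29)  cross = 7.5·29 − 3·34.5 = 114.0000; (r_i+r_j)·cross = 10.5·114.0000 = 1197.0000
Σcross = 701.2500 → A = |Σcross|/2 = 350.6250 mm²
Σ(r_i+r_j)·cross = 23063.2500 → first moment M = |Σ|/6 = 3843.8750
R_c = M/A = 3843.8750/350.6250 = 10.9629 mm
θ = 190° = 3.316126 rad
V = θ·R_c·A = 3.316126·10.9629·350.6250 = 12746.772 mm³

Volume = 12746.772 mm³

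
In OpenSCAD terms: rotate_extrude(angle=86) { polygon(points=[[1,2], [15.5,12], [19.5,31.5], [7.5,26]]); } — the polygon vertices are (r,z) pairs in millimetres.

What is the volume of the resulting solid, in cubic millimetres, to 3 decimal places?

Profile (r,z), 4 vertices: (1,2) (15.5,12) (19.5,31.5) (7.5,26)
edge 0: (1,2)→(15.5,12)  cross = 1·12 − 15.5·2 = -19.0000; (r_i+r_j)·cross = 16.5·-19.0000 = -313.5000
edge 1: (15.5,12)→(19.5,31.5)  cross = 15.5·31.5 − 19.5·12 = 254.2500; (r_i+r_j)·cross = 35·254.2500 = 8898.7500
edge 2: (19.5,31.5)→(7.5,26)  cross = 19.5·26 − 7.5·31.5 = 270.7500; (r_i+r_j)·cross = 27·270.7500 = 7310.2500
edge 3: (7.5,26)→(1,2)  cross = 7.5·2 − 1·26 = -11.0000; (r_i+r_j)·cross = 8.5·-11.0000 = -93.5000
Σcross = 495.0000 → A = |Σcross|/2 = 247.5000 mm²
Σ(r_i+r_j)·cross = 15802.0000 → first moment M = |Σ|/6 = 2633.6667
R_c = M/A = 2633.6667/247.5000 = 10.6411 mm
θ = 86° = 1.500983 rad
V = θ·R_c·A = 1.500983·10.6411·247.5000 = 3953.089 mm³

Volume = 3953.089 mm³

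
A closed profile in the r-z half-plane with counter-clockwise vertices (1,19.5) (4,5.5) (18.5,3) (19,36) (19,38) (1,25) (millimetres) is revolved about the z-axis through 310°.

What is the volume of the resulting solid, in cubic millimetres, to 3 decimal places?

Volume = 27619.468 mm³

Profile (r,z), 6 vertices: (1,19.5) (4,5.5) (18.5,3) (19,36) (19,38) (1,25)
edge 0: (1,19.5)→(4,5.5)  cross = 1·5.5 − 4·19.5 = -72.5000; (r_i+r_j)·cross = 5·-72.5000 = -362.5000
edge 1: (4,5.5)→(18.5,3)  cross = 4·3 − 18.5·5.5 = -89.7500; (r_i+r_j)·cross = 22.5·-89.7500 = -2019.3750
edge 2: (18.5,3)→(19,36)  cross = 18.5·36 − 19·3 = 609.0000; (r_i+r_j)·cross = 37.5·609.0000 = 22837.5000
edge 3: (19,36)→(19,38)  cross = 19·38 − 19·36 = 38.0000; (r_i+r_j)·cross = 38·38.0000 = 1444.0000
edge 4: (19,38)→(1,25)  cross = 19·25 − 1·38 = 437.0000; (r_i+r_j)·cross = 20·437.0000 = 8740.0000
edge 5: (1,25)→(1,19.5)  cross = 1·19.5 − 1·25 = -5.5000; (r_i+r_j)·cross = 2·-5.5000 = -11.0000
Σcross = 916.2500 → A = |Σcross|/2 = 458.1250 mm²
Σ(r_i+r_j)·cross = 30628.6250 → first moment M = |Σ|/6 = 5104.7708
R_c = M/A = 5104.7708/458.1250 = 11.1427 mm
θ = 310° = 5.410521 rad
V = θ·R_c·A = 5.410521·11.1427·458.1250 = 27619.468 mm³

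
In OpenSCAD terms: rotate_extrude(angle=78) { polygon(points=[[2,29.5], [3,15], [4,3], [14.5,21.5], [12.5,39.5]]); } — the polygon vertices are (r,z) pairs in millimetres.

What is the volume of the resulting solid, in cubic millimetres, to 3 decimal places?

Volume = 2846.625 mm³

Profile (r,z), 5 vertices: (2,29.5) (3,15) (4,3) (14.5,21.5) (12.5,39.5)
edge 0: (2,29.5)→(3,15)  cross = 2·15 − 3·29.5 = -58.5000; (r_i+r_j)·cross = 5·-58.5000 = -292.5000
edge 1: (3,15)→(4,3)  cross = 3·3 − 4·15 = -51.0000; (r_i+r_j)·cross = 7·-51.0000 = -357.0000
edge 2: (4,3)→(14.5,21.5)  cross = 4·21.5 − 14.5·3 = 42.5000; (r_i+r_j)·cross = 18.5·42.5000 = 786.2500
edge 3: (14.5,21.5)→(12.5,39.5)  cross = 14.5·39.5 − 12.5·21.5 = 304.0000; (r_i+r_j)·cross = 27·304.0000 = 8208.0000
edge 4: (12.5,39.5)→(2,29.5)  cross = 12.5·29.5 − 2·39.5 = 289.7500; (r_i+r_j)·cross = 14.5·289.7500 = 4201.3750
Σcross = 526.7500 → A = |Σcross|/2 = 263.3750 mm²
Σ(r_i+r_j)·cross = 12546.1250 → first moment M = |Σ|/6 = 2091.0208
R_c = M/A = 2091.0208/263.3750 = 7.9393 mm
θ = 78° = 1.361357 rad
V = θ·R_c·A = 1.361357·7.9393·263.3750 = 2846.625 mm³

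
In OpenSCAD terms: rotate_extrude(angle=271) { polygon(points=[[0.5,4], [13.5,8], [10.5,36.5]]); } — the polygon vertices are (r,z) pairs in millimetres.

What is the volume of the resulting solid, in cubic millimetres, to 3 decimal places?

Profile (r,z), 3 vertices: (0.5,4) (13.5,8) (10.5,36.5)
edge 0: (0.5,4)→(13.5,8)  cross = 0.5·8 − 13.5·4 = -50.0000; (r_i+r_j)·cross = 14·-50.0000 = -700.0000
edge 1: (13.5,8)→(10.5,36.5)  cross = 13.5·36.5 − 10.5·8 = 408.7500; (r_i+r_j)·cross = 24·408.7500 = 9810.0000
edge 2: (10.5,36.5)→(0.5,4)  cross = 10.5·4 − 0.5·36.5 = 23.7500; (r_i+r_j)·cross = 11·23.7500 = 261.2500
Σcross = 382.5000 → A = |Σcross|/2 = 191.2500 mm²
Σ(r_i+r_j)·cross = 9371.2500 → first moment M = |Σ|/6 = 1561.8750
R_c = M/A = 1561.8750/191.2500 = 8.1667 mm
θ = 271° = 4.729842 rad
V = θ·R_c·A = 4.729842·8.1667·191.2500 = 7387.422 mm³

Volume = 7387.422 mm³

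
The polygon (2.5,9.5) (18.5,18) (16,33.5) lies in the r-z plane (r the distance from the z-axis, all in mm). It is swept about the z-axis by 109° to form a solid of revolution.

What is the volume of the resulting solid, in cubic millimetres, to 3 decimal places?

Profile (r,z), 3 vertices: (2.5,9.5) (18.5,18) (16,33.5)
edge 0: (2.5,9.5)→(18.5,18)  cross = 2.5·18 − 18.5·9.5 = -130.7500; (r_i+r_j)·cross = 21·-130.7500 = -2745.7500
edge 1: (18.5,18)→(16,33.5)  cross = 18.5·33.5 − 16·18 = 331.7500; (r_i+r_j)·cross = 34.5·331.7500 = 11445.3750
edge 2: (16,33.5)→(2.5,9.5)  cross = 16·9.5 − 2.5·33.5 = 68.2500; (r_i+r_j)·cross = 18.5·68.2500 = 1262.6250
Σcross = 269.2500 → A = |Σcross|/2 = 134.6250 mm²
Σ(r_i+r_j)·cross = 9962.2500 → first moment M = |Σ|/6 = 1660.3750
R_c = M/A = 1660.3750/134.6250 = 12.3333 mm
θ = 109° = 1.902409 rad
V = θ·R_c·A = 1.902409·12.3333·134.6250 = 3158.712 mm³

Volume = 3158.712 mm³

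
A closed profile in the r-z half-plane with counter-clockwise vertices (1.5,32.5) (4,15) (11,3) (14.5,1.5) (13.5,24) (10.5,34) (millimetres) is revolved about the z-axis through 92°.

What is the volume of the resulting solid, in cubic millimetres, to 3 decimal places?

Profile (r,z), 6 vertices: (1.5,32.5) (4,15) (11,3) (14.5,1.5) (13.5,24) (10.5,34)
edge 0: (1.5,32.5)→(4,15)  cross = 1.5·15 − 4·32.5 = -107.5000; (r_i+r_j)·cross = 5.5·-107.5000 = -591.2500
edge 1: (4,15)→(11,3)  cross = 4·3 − 11·15 = -153.0000; (r_i+r_j)·cross = 15·-153.0000 = -2295.0000
edge 2: (11,3)→(14.5,1.5)  cross = 11·1.5 − 14.5·3 = -27.0000; (r_i+r_j)·cross = 25.5·-27.0000 = -688.5000
edge 3: (14.5,1.5)→(13.5,24)  cross = 14.5·24 − 13.5·1.5 = 327.7500; (r_i+r_j)·cross = 28·327.7500 = 9177.0000
edge 4: (13.5,24)→(10.5,34)  cross = 13.5·34 − 10.5·24 = 207.0000; (r_i+r_j)·cross = 24·207.0000 = 4968.0000
edge 5: (10.5,34)→(1.5,32.5)  cross = 10.5·32.5 − 1.5·34 = 290.2500; (r_i+r_j)·cross = 12·290.2500 = 3483.0000
Σcross = 537.5000 → A = |Σcross|/2 = 268.7500 mm²
Σ(r_i+r_j)·cross = 14053.2500 → first moment M = |Σ|/6 = 2342.2083
R_c = M/A = 2342.2083/268.7500 = 8.7152 mm
θ = 92° = 1.605703 rad
V = θ·R_c·A = 1.605703·8.7152·268.7500 = 3760.891 mm³

Volume = 3760.891 mm³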